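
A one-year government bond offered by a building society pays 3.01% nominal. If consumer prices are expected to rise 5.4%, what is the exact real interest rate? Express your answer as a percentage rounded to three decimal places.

1 + r = 1.03010 / 1.05400 = 0.977324
r = 0.977324 − 1 = -2.2676%, i.e. -2.268%.

-2.268%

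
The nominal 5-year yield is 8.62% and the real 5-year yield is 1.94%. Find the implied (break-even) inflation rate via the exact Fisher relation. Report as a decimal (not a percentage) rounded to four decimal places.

0.0655

(1 + π) = (1 + i)/(1 + r) = 1.08620 / 1.01940 = 1.065529
Break-even inflation = 1.065529 − 1 → 0.0655.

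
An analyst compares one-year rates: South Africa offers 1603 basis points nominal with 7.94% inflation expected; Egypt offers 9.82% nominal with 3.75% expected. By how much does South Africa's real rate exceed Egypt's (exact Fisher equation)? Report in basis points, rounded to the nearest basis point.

164 basis points

South Africa: (1 + 0.1603)/(1 + 0.0794) − 1 = 7.4949%
Egypt: (1 + 0.0982)/(1 + 0.0375) − 1 = 5.8506%
Differential = 7.4949% − 5.8506% = 1.6443% → 164 basis points.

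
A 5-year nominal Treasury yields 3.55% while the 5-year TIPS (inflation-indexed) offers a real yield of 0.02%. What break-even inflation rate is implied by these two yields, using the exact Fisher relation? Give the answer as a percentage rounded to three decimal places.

3.529%

(1 + π) = (1 + i)/(1 + r) = 1.03550 / 1.00020 = 1.035293
Break-even inflation = 1.035293 − 1 → 3.529%.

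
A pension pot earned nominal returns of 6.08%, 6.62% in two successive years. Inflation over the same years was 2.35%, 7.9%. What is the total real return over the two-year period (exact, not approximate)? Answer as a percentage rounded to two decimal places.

Nominal growth factor = 1.0608 × 1.0662 = 1.131025
Price-level growth factor = 1.0235 × 1.0790 = 1.104357
Real growth factor = 1.131025 / 1.104357 = 1.024148
Total real return = 1.024148 − 1 → 2.41%.

2.41%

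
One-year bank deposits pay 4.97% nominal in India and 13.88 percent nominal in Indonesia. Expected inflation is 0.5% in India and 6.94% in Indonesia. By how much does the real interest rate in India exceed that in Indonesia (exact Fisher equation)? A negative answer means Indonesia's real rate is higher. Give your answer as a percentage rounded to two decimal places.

India: (1 + 0.0497)/(1 + 0.0050) − 1 = 4.4478%
Indonesia: (1 + 0.1388)/(1 + 0.0694) − 1 = 6.4896%
Differential = 4.4478% − 6.4896% = -2.0419% → -2.04%.

-2.04%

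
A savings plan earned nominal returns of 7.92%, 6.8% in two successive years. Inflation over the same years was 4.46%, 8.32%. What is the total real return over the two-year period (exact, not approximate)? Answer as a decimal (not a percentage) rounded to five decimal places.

Nominal growth factor = 1.0792 × 1.0680 = 1.1525856
Price-level growth factor = 1.0446 × 1.0832 = 1.1315107
Real growth factor = 1.1525856 / 1.1315107 = 1.0186254
Total real return = 1.0186254 − 1 → 0.01863.

0.01863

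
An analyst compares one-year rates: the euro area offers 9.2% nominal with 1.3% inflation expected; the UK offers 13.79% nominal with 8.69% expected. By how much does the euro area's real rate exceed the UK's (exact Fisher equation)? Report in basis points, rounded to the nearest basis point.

The euro area: (1 + 0.0920)/(1 + 0.0130) − 1 = 7.7986%
The UK: (1 + 0.1379)/(1 + 0.0869) − 1 = 4.6922%
Differential = 7.7986% − 4.6922% = 3.1064% → 311 basis points.

311 basis points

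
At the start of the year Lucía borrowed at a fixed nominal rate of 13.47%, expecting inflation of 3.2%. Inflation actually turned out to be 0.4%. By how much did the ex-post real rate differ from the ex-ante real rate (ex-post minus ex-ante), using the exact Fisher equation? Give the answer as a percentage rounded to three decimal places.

3.066%

Ex-ante: (1 + 0.1347)/(1 + 0.0320) − 1 = 9.9516%
Ex-post: (1 + 0.1347)/(1 + 0.0040) − 1 = 13.0179%
Difference (ex-post − ex-ante) = 3.0664% → 3.066%.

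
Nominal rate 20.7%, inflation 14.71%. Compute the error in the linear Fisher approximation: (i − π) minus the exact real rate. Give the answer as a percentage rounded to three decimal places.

0.768%

Approximate: r ≈ 20.700% − 14.710% = 5.9900%
Exact: (1 + 0.2070)/(1 + 0.1471) − 1 = 5.2219%
Error = 5.9900% − 5.2219% = 0.7681% → 0.768%.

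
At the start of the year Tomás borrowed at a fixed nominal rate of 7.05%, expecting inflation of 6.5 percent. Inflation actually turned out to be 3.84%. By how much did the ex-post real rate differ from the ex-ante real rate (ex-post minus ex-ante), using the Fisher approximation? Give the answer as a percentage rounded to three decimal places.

2.660%

Ex-ante: 7.05% − 6.5% = 0.550%
Ex-post: 7.05% − 3.84% = 3.210%
Difference (ex-post − ex-ante) = 2.6600% → 2.660%.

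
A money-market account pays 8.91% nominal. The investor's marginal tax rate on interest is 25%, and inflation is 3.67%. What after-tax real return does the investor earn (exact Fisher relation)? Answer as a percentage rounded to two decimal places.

After-tax nominal return = 8.91% × (1 − 0.25) = 6.6825%.
1 + r = 1.066825 / 1.03670 = 1.029059
After-tax real rate = 1.029059 − 1 → 2.91%.

2.91%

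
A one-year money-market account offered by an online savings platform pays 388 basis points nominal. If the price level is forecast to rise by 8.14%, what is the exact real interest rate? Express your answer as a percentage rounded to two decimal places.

1 + r = 1.03880 / 1.08140 = 0.960607
r = 0.960607 − 1 = -3.9393%, i.e. -3.94%.

-3.94%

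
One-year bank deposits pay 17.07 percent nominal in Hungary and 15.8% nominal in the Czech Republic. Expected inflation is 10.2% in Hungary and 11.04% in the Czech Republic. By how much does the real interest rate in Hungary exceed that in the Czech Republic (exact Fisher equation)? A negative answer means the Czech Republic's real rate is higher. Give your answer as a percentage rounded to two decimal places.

1.95%

Hungary: (1 + 0.1707)/(1 + 0.1020) − 1 = 6.2341%
The Czech Republic: (1 + 0.1580)/(1 + 0.1104) − 1 = 4.2867%
Differential = 6.2341% − 4.2867% = 1.9474% → 1.95%.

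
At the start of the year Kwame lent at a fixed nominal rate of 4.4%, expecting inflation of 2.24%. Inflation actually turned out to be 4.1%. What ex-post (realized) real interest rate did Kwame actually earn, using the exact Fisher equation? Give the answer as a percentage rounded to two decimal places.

0.29%

Ex-post: (1 + 0.0440)/(1 + 0.0410) − 1 = 0.2882%
So the realized real rate is 0.29%.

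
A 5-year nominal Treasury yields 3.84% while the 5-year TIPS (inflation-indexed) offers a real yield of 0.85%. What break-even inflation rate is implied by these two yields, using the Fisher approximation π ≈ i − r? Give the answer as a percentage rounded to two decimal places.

π ≈ i − r = 3.84% − 0.85% → 2.99%.

2.99%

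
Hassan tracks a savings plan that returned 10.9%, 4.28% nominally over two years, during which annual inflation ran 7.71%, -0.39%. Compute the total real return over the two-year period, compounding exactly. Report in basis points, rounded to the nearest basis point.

779 basis points

Nominal growth factor = 1.1090 × 1.0428 = 1.156465
Price-level growth factor = 1.0771 × 0.9961 = 1.072899
Real growth factor = 1.156465 / 1.072899 = 1.077888
Total real return = 1.077888 − 1 → 779 basis points.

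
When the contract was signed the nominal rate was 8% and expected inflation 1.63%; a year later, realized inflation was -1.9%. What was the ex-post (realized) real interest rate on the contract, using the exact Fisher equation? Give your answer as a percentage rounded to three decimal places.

Ex-post: (1 + 0.0800)/(1 − 0.0190) − 1 = 10.0917%
So the realized real rate is 10.092%.

10.092%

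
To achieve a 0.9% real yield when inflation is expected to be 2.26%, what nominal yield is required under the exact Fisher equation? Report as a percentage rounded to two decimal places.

(1 + i) = (1 + r)(1 + π) = 1.00900 × 1.02260 = 1.0318034
i = 1.0318034 − 1, so the required nominal rate is 3.18%.

3.18%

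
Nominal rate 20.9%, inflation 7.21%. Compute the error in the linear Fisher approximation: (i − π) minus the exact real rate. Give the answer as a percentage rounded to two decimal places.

0.92%

Approximate: r ≈ 20.900% − 7.210% = 13.6900%
Exact: (1 + 0.2090)/(1 + 0.0721) − 1 = 12.7693%
Error = 13.6900% − 12.7693% = 0.9207% → 0.92%.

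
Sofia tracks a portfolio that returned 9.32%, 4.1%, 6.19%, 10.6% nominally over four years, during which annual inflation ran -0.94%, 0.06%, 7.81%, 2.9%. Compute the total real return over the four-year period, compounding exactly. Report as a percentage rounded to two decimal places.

21.55%

Compound the nominal returns: 1.0932 × 1.0410 × 1.0619 × 1.1060 = 1.336562.
Compound inflation: 0.9906 × 1.0006 × 1.0781 × 1.0290 = 1.099596.
Deflate: 1.336562 / 1.099596 = 1.215503.
Total real return = 1.215503 − 1 → 21.55%.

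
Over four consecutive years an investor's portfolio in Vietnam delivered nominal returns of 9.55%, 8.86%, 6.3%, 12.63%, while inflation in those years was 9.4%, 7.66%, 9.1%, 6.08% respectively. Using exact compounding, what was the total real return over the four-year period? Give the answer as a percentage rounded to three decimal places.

4.746%

Nominal growth factor = 1.0955 × 1.0886 × 1.0630 × 1.1263 = 1.427802
Price-level growth factor = 1.0940 × 1.0766 × 1.0910 × 1.0608 = 1.363107
Real growth factor = 1.427802 / 1.363107 = 1.047462
Total real return = 1.047462 − 1 → 4.746%.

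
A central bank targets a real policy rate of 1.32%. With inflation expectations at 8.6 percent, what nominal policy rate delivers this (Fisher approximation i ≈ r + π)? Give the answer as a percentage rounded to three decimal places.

9.920%

i ≈ r + π = 1.32% + 8.6% = 9.920%.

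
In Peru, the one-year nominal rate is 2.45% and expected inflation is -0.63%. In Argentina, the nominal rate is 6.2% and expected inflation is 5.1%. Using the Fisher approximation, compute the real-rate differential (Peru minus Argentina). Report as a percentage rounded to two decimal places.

1.98%

Peru: 2.45% − (-0.63%) = 3.080%
Argentina: 6.2% − 5.1% = 1.100%
Differential = 1.980% → 1.98%.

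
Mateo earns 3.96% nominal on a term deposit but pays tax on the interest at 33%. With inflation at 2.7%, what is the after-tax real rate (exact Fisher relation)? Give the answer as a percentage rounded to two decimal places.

After-tax nominal return = 3.96% × (1 − 0.33) = 2.6532%.
1 + r = 1.026532 / 1.02700 = 0.999544
After-tax real rate = 0.999544 − 1 → -0.05%.

-0.05%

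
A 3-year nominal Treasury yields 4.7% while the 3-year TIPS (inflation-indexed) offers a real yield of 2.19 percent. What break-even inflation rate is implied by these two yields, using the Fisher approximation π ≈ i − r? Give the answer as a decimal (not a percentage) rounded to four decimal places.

π ≈ i − r = 4.7% − 2.19% → 0.0251.

0.0251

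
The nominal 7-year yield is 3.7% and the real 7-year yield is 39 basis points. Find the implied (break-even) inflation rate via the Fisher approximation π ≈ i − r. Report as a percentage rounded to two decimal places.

π ≈ i − r = 3.7% − 0.39% → 3.31%.

3.31%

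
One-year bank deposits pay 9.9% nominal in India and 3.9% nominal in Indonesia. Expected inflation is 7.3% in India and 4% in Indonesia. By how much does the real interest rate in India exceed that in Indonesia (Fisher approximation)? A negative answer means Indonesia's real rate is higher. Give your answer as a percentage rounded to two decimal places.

India: 9.9% − 7.3% = 2.600%
Indonesia: 3.9% − 4% = -0.100%
Differential = 2.700% → 2.70%.

2.70%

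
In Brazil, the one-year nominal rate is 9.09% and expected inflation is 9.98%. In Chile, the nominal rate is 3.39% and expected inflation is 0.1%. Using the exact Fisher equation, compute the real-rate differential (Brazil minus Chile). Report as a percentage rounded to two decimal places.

Brazil: (1 + 0.0909)/(1 + 0.0998) − 1 = -0.8092%
Chile: (1 + 0.0339)/(1 + 0.0010) − 1 = 3.2867%
Differential = -0.8092% − 3.2867% = -4.0960% → -4.10%.

-4.10%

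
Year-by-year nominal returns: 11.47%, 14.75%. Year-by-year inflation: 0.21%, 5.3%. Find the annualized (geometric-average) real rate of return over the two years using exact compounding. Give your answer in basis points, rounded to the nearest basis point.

Compound the nominal returns: 1.1147 × 1.1475 = 1.27911825.
Compound inflation: 1.0021 × 1.0530 = 1.05521130.
Deflate: 1.27911825 / 1.05521130 = 1.21219158.
Annualized real rate = 1.21219158^(1/2) − 1 = 10.0996% → 1010 basis points.

1010 basis points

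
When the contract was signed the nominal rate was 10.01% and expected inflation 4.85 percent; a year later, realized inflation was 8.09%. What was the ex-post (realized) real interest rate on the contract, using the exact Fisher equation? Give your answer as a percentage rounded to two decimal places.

Ex-post: (1 + 0.1001)/(1 + 0.0809) − 1 = 1.7763%
So the realized real rate is 1.78%.

1.78%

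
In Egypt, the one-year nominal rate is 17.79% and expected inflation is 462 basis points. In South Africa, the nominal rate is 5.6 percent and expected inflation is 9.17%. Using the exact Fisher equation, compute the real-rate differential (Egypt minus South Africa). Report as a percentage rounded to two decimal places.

Egypt: (1 + 0.1779)/(1 + 0.0462) − 1 = 12.5884%
South Africa: (1 + 0.0560)/(1 + 0.0917) − 1 = -3.2701%
Differential = 12.5884% − (-3.2701%) = 15.8585% → 15.86%.

15.86%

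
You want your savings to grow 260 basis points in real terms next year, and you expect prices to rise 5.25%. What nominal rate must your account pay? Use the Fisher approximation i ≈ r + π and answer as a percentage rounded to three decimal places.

7.850%

i ≈ r + π = 2.6% + 5.25% = 7.850%.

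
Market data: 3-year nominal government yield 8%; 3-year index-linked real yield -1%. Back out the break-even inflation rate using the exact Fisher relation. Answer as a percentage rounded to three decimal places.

9.091%

(1 + π) = (1 + i)/(1 + r) = 1.08000 / 0.99000 = 1.090909
Break-even inflation = 1.090909 − 1 → 9.091%.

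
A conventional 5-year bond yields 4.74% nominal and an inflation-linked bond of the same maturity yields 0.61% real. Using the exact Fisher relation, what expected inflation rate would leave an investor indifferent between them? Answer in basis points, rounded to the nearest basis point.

(1 + π) = (1 + i)/(1 + r) = 1.04740 / 1.00610 = 1.0410496
Break-even inflation = 1.0410496 − 1 → 410 basis points.

410 basis points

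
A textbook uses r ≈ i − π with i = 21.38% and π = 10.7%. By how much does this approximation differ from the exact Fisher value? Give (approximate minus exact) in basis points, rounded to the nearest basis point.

103 basis points

Approximate: r ≈ 21.380% − 10.700% = 10.6800%
Exact: (1 + 0.2138)/(1 + 0.1070) − 1 = 9.6477%
Error = 10.6800% − 9.6477% = 1.0323% → 103 basis points.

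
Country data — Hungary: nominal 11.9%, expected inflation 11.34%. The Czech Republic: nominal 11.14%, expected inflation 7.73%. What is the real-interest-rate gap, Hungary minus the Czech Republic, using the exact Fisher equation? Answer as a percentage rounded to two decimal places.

Hungary: (1 + 0.1190)/(1 + 0.1134) − 1 = 0.5030%
The Czech Republic: (1 + 0.1114)/(1 + 0.0773) − 1 = 3.1653%
Differential = 0.5030% − 3.1653% = -2.6624% → -2.66%.

-2.66%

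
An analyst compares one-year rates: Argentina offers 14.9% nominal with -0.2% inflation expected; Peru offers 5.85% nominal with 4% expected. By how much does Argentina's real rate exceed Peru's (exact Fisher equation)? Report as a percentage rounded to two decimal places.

Argentina: (1 + 0.1490)/(1 − 0.0020) − 1 = 15.1303%
Peru: (1 + 0.0585)/(1 + 0.0400) − 1 = 1.7788%
Differential = 15.1303% − 1.7788% = 13.3514% → 13.35%.

13.35%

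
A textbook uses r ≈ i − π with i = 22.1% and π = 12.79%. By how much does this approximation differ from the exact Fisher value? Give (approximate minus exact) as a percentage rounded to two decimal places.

1.06%

Approximate: r ≈ 22.100% − 12.790% = 9.3100%
Exact: (1 + 0.2210)/(1 + 0.1279) − 1 = 8.2543%
Error = 9.3100% − 8.2543% = 1.0557% → 1.06%.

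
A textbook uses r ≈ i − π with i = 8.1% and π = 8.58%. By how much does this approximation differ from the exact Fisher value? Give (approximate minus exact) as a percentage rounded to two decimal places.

-0.04%

Approximate: r ≈ 8.100% − 8.580% = -0.4800%
Exact: (1 + 0.0810)/(1 + 0.0858) − 1 = -0.4421%
Error = -0.4800% − (-0.4421%) = -0.0379% → -0.04%.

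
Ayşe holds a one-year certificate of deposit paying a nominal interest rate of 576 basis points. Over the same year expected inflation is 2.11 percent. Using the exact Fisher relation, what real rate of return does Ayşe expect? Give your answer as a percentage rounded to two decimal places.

1 + r = 1.05760 / 1.02110 = 1.035746
r = 1.035746 − 1 = 3.5746%, i.e. 3.57%.

3.57%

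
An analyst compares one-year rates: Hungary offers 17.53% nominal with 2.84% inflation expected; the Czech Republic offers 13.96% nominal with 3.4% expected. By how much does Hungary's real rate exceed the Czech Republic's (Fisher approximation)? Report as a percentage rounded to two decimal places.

4.13%

Hungary: 17.53% − 2.84% = 14.690%
The Czech Republic: 13.96% − 3.4% = 10.560%
Differential = 4.130% → 4.13%.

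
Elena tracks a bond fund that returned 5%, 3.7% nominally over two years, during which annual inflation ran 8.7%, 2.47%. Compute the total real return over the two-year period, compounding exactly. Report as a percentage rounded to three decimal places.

Compound the nominal returns: 1.0500 × 1.0370 = 1.088850.
Compound inflation: 1.0870 × 1.0247 = 1.113849.
Deflate: 1.088850 / 1.113849 = 0.977556.
Total real return = 0.977556 − 1 → -2.244%.

-2.244%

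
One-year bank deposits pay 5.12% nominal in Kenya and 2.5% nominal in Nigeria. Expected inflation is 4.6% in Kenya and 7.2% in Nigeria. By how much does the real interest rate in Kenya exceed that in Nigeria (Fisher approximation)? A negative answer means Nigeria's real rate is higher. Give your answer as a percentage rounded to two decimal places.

5.22%

Kenya: 5.12% − 4.6% = 0.520%
Nigeria: 2.5% − 7.2% = -4.700%
Differential = 5.220% → 5.22%.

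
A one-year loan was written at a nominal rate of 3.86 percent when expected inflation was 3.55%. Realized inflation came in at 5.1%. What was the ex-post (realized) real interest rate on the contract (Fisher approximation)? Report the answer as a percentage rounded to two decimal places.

Ex-post: 3.86% − 5.1% = -1.240%
So the realized real rate is -1.24%.

-1.24%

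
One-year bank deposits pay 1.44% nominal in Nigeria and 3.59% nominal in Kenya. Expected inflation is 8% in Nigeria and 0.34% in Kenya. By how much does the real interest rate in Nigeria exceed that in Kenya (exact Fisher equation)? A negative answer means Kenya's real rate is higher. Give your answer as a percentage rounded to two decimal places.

Nigeria: (1 + 0.0144)/(1 + 0.0800) − 1 = -6.0741%
Kenya: (1 + 0.0359)/(1 + 0.0034) − 1 = 3.2390%
Differential = -6.0741% − 3.2390% = -9.3131% → -9.31%.

-9.31%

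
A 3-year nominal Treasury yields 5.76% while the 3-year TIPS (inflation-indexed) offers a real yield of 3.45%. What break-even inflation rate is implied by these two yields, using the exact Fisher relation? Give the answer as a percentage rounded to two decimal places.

2.23%

(1 + π) = (1 + i)/(1 + r) = 1.05760 / 1.03450 = 1.022330
Break-even inflation = 1.022330 − 1 → 2.23%.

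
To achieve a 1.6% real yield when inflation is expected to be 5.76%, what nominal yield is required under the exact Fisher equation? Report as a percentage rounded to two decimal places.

7.45%

(1 + i) = (1 + r)(1 + π) = 1.01600 × 1.05760 = 1.0745216
i = 1.0745216 − 1, so the required nominal rate is 7.45%.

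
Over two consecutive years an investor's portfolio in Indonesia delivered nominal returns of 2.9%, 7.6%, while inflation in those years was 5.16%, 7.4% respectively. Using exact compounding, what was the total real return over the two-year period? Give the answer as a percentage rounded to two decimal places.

-1.97%

Nominal growth factor = 1.0290 × 1.0760 = 1.107204
Price-level growth factor = 1.0516 × 1.0740 = 1.129418
Real growth factor = 1.107204 / 1.129418 = 0.980331
Total real return = 0.980331 − 1 → -1.97%.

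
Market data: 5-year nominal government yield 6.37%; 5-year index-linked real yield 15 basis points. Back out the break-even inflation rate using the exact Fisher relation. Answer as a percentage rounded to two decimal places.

(1 + π) = (1 + i)/(1 + r) = 1.06370 / 1.00150 = 1.062107
Break-even inflation = 1.062107 − 1 → 6.21%.

6.21%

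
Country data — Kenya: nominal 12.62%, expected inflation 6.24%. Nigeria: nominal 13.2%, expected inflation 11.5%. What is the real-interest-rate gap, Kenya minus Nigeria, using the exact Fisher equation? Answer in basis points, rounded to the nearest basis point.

448 basis points

Kenya: (1 + 0.1262)/(1 + 0.0624) − 1 = 6.0053%
Nigeria: (1 + 0.1320)/(1 + 0.1150) − 1 = 1.5247%
Differential = 6.0053% − 1.5247% = 4.4806% → 448 basis points.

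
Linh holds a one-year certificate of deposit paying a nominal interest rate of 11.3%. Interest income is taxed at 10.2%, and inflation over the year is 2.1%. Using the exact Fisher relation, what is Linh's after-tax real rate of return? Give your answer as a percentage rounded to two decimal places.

7.88%

After-tax nominal return = 11.3% × (1 − 0.102) = 10.1474%.
1 + r = 1.101474 / 1.02100 = 1.078819
After-tax real rate = 1.078819 − 1 → 7.88%.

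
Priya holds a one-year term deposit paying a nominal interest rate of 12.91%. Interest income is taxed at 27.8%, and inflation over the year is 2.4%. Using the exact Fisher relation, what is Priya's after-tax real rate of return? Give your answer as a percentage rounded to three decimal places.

After-tax nominal return = 12.91% × (1 − 0.278) = 9.32102%.
1 + r = 1.0932102 / 1.02400 = 1.067588
After-tax real rate = 1.067588 − 1 → 6.759%.

6.759%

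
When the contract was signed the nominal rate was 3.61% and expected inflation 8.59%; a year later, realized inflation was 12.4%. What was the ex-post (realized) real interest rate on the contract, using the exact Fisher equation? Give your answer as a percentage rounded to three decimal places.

-7.820%

Ex-post: (1 + 0.0361)/(1 + 0.1240) − 1 = -7.8203%
So the realized real rate is -7.820%.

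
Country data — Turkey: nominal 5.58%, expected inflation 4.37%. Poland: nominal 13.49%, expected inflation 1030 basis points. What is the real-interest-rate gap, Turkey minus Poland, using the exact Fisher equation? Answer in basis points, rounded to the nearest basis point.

-173 basis points

Turkey: (1 + 0.0558)/(1 + 0.0437) − 1 = 1.1593%
Poland: (1 + 0.1349)/(1 + 0.1030) − 1 = 2.8921%
Differential = 1.1593% − 2.8921% = -1.7328% → -173 basis points.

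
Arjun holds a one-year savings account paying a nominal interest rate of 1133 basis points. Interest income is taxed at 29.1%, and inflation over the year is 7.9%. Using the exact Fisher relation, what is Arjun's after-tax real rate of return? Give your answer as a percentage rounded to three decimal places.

After-tax nominal return = 11.33% × (1 − 0.291) = 8.03297%.
1 + r = 1.0803297 / 1.07900 = 1.001232
After-tax real rate = 1.001232 − 1 → 0.123%.

0.123%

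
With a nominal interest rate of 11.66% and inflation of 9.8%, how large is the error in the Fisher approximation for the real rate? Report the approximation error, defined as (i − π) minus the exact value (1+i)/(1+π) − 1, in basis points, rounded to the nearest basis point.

17 basis points

Approximate: r ≈ 11.660% − 9.800% = 1.8600%
Exact: (1 + 0.1166)/(1 + 0.0980) − 1 = 1.6940%
Error = 1.8600% − 1.6940% = 0.1660% → 17 basis points.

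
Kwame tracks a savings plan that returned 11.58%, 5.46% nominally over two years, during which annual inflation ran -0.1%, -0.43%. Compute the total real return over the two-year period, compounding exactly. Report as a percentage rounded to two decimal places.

Compound the nominal returns: 1.1158 × 1.0546 = 1.176723.
Compound inflation: 0.9990 × 0.9957 = 0.994704.
Deflate: 1.176723 / 0.994704 = 1.182987.
Total real return = 1.182987 − 1 → 18.30%.

18.30%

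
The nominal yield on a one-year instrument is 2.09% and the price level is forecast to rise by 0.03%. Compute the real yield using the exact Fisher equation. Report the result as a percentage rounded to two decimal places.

2.06%

By the Fisher equation, 1 + r = (1 + i)/(1 + π).
1 + r = 1.02090 / 1.00030 = 1.020594
r = 1.020594 − 1 = 2.0594%, i.e. 2.06%.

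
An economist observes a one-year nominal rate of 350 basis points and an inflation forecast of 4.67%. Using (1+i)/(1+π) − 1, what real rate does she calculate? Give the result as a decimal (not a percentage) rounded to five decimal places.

By the Fisher relation, 1 + r = (1 + i)/(1 + π).
1 + r = 1.03500 / 1.04670 = 0.988822
r = 0.988822 − 1 = -1.1178%, i.e. -0.01118.

-0.01118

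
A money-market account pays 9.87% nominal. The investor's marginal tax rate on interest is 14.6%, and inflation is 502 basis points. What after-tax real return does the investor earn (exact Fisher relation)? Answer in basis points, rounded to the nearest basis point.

325 basis points

After-tax nominal return = 9.87% × (1 − 0.146) = 8.42898%.
1 + r = 1.0842898 / 1.05020 = 1.032460
After-tax real rate = 1.032460 − 1 → 325 basis points.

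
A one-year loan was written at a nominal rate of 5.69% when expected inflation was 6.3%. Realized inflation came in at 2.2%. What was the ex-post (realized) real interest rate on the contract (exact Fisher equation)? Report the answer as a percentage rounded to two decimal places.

Ex-post: (1 + 0.0569)/(1 + 0.0220) − 1 = 3.4149%
So the realized real rate is 3.41%.

3.41%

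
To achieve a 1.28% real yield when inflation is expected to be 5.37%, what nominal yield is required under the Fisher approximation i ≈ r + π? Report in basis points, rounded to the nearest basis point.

i ≈ r + π = 1.28% + 5.37% = 665 basis points.

665 basis points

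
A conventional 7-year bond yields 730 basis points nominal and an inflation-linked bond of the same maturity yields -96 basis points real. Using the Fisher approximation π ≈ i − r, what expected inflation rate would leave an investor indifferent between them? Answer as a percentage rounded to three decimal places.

8.260%

π ≈ i − r = 7.3% − (-0.96%) → 8.260%.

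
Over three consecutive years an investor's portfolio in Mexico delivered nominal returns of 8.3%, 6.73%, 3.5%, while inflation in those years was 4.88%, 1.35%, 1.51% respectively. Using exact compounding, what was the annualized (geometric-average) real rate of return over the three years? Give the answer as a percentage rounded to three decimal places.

Nominal growth factor = 1.0830 × 1.0673 × 1.0350 = 1.19634191
Price-level growth factor = 1.0488 × 1.0135 × 1.0151 = 1.07900948
Real growth factor = 1.19634191 / 1.07900948 = 1.10874087
Annualized real rate = 1.10874087^(1/3) − 1 = 3.5007% → 3.501%.

3.501%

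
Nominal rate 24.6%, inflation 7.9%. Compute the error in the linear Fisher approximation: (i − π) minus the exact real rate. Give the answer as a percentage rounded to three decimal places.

Approximate: r ≈ 24.600% − 7.900% = 16.7000%
Exact: (1 + 0.2460)/(1 + 0.0790) − 1 = 15.4773%
Error = 16.7000% − 15.4773% = 1.2227% → 1.223%.

1.223%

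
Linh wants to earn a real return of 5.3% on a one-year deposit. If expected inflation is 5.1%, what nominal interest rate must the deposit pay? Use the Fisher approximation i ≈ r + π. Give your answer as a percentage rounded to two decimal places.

10.40%

i ≈ r + π = 5.3% + 5.1% = 10.40%.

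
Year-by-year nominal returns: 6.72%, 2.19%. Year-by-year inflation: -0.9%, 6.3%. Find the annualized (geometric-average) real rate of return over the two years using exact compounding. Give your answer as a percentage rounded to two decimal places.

Compound the nominal returns: 1.0672 × 1.0219 = 1.09057168.
Compound inflation: 0.9910 × 1.0630 = 1.05343300.
Deflate: 1.09057168 / 1.05343300 = 1.03525490.
Annualized real rate = 1.03525490^(1/2) − 1 = 1.7475% → 1.75%.

1.75%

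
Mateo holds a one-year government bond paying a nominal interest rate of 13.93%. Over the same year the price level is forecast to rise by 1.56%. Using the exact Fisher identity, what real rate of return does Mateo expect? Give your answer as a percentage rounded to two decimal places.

12.18%

By the Fisher identity, 1 + r = (1 + i)/(1 + π).
1 + r = 1.13930 / 1.01560 = 1.121800
r = 1.121800 − 1 = 12.1800%, i.e. 12.18%.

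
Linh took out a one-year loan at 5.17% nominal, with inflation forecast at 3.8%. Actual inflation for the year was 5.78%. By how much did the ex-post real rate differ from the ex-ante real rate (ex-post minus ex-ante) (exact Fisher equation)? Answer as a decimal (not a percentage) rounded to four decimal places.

-0.0190

Ex-ante: (1 + 0.0517)/(1 + 0.0380) − 1 = 1.3198%
Ex-post: (1 + 0.0517)/(1 + 0.0578) − 1 = -0.5767%
Difference (ex-post − ex-ante) = -1.8965% → -0.0190.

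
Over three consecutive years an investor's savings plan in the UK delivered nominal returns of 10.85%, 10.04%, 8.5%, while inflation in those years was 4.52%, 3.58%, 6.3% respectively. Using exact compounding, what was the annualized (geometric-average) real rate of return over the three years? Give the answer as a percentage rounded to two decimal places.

Compound the nominal returns: 1.1085 × 1.1004 × 1.0850 = 1.32347584.
Compound inflation: 1.0452 × 1.0358 × 1.0630 = 1.15082310.
Deflate: 1.32347584 / 1.15082310 = 1.15002543.
Annualized real rate = 1.15002543^(1/3) − 1 = 4.7697% → 4.77%.

4.77%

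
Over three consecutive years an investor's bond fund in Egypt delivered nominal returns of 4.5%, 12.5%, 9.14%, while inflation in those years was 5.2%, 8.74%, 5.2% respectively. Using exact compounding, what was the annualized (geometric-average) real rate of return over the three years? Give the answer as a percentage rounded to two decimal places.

Nominal growth factor = 1.0450 × 1.1250 × 1.0914 = 1.28307713
Price-level growth factor = 1.0520 × 1.0874 × 1.0520 = 1.20342993
Real growth factor = 1.28307713 / 1.20342993 = 1.06618349
Annualized real rate = 1.06618349^(1/3) − 1 = 2.1592% → 2.16%.

2.16%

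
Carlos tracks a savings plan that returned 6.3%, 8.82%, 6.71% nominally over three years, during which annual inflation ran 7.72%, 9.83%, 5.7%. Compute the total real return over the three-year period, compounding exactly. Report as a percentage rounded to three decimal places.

Compound the nominal returns: 1.0630 × 1.0882 × 1.0671 = 1.234375.
Compound inflation: 1.0772 × 1.0983 × 1.0570 = 1.250525.
Deflate: 1.234375 / 1.250525 = 0.987086.
Total real return = 0.987086 − 1 → -1.291%.

-1.291%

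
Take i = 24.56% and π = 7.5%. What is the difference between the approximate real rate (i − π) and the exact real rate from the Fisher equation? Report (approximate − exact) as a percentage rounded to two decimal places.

1.19%

Approximate: r ≈ 24.560% − 7.500% = 17.0600%
Exact: (1 + 0.2456)/(1 + 0.0750) − 1 = 15.8698%
Error = 17.0600% − 15.8698% = 1.1902% → 1.19%.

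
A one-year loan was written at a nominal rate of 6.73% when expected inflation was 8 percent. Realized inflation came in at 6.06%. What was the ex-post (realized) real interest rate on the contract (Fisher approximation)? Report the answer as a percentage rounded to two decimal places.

0.67%

Ex-post: 6.73% − 6.06% = 0.670%
So the realized real rate is 0.67%.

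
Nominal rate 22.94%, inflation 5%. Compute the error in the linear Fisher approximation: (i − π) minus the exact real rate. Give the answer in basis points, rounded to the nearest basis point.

Approximate: r ≈ 22.940% − 5.000% = 17.9400%
Exact: (1 + 0.2294)/(1 + 0.0500) − 1 = 17.0857%
Error = 17.9400% − 17.0857% = 0.8543% → 85 basis points.

85 basis points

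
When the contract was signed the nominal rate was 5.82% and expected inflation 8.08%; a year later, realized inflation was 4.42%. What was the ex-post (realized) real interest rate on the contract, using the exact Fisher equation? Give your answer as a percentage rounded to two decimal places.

1.34%

Ex-post: (1 + 0.0582)/(1 + 0.0442) − 1 = 1.3407%
So the realized real rate is 1.34%.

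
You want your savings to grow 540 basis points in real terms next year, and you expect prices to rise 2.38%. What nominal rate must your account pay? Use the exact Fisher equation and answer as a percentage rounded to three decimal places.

(1 + i) = (1 + r)(1 + π) = 1.05400 × 1.02380 = 1.0790852
i = 1.0790852 − 1, so the required nominal rate is 7.909%.

7.909%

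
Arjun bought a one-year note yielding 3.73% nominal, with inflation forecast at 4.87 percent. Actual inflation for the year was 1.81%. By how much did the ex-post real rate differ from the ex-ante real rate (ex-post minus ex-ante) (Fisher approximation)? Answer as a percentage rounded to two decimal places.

3.06%

Ex-ante: 3.73% − 4.87% = -1.140%
Ex-post: 3.73% − 1.81% = 1.920%
Difference (ex-post − ex-ante) = 3.0600% → 3.06%.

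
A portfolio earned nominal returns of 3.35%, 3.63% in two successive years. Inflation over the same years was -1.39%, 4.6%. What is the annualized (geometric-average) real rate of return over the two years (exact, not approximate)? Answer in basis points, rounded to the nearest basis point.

Nominal growth factor = 1.0335 × 1.0363 = 1.07101605
Price-level growth factor = 0.9861 × 1.0460 = 1.03146060
Real growth factor = 1.07101605 / 1.03146060 = 1.03834897
Annualized real rate = 1.03834897^(1/2) − 1 = 1.8994% → 190 basis points.

190 basis points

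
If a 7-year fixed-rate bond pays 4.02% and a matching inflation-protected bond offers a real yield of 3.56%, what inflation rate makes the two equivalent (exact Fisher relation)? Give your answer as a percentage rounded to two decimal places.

(1 + π) = (1 + i)/(1 + r) = 1.04020 / 1.03560 = 1.004442
Break-even inflation = 1.004442 − 1 → 0.44%.

0.44%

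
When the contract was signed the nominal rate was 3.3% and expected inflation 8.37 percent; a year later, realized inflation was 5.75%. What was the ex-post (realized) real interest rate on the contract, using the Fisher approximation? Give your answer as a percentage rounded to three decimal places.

Ex-post: 3.3% − 5.75% = -2.450%
So the realized real rate is -2.450%.

-2.450%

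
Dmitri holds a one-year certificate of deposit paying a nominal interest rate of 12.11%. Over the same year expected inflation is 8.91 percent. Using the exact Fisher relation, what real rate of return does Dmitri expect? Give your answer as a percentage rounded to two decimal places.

2.94%

By the Fisher relation, 1 + r = (1 + i)/(1 + π).
1 + r = 1.12110 / 1.08910 = 1.029382
r = 1.029382 − 1 = 2.9382%, i.e. 2.94%.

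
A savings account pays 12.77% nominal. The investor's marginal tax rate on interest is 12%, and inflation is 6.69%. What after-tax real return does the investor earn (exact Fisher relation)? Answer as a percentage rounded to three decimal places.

After-tax nominal return = 12.77% × (1 − 0.12) = 11.2376%.
1 + r = 1.112376 / 1.06690 = 1.042624
After-tax real rate = 1.042624 − 1 → 4.262%.

4.262%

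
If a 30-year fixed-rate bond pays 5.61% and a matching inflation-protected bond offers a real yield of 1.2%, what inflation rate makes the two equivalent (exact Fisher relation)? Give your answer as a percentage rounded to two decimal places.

4.36%

(1 + π) = (1 + i)/(1 + r) = 1.05610 / 1.01200 = 1.043577
Break-even inflation = 1.043577 − 1 → 4.36%.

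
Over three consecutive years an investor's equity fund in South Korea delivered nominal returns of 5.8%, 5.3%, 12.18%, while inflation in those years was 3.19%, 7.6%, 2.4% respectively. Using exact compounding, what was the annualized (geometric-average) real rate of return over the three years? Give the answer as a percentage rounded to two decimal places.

3.20%

Nominal growth factor = 1.0580 × 1.0530 × 1.1218 = 1.24976821
Price-level growth factor = 1.0319 × 1.0760 × 1.0240 = 1.13697219
Real growth factor = 1.24976821 / 1.13697219 = 1.09920738
Annualized real rate = 1.09920738^(1/3) − 1 = 3.2032% → 3.20%.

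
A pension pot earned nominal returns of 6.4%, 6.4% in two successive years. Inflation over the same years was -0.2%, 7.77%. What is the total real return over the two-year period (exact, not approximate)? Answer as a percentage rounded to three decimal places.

Nominal growth factor = 1.0640 × 1.0640 = 1.132096
Price-level growth factor = 0.9980 × 1.0777 = 1.075545
Real growth factor = 1.132096 / 1.075545 = 1.052579
Total real return = 1.052579 − 1 → 5.258%.

5.258%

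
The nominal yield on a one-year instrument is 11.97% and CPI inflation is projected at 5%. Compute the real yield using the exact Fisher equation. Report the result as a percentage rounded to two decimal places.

1 + r = 1.11970 / 1.05000 = 1.066381
r = 1.066381 − 1 = 6.6381%, i.e. 6.64%.

6.64%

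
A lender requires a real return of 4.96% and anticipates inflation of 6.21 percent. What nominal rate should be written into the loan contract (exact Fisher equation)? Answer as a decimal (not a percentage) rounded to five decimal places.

0.11478

(1 + i) = (1 + r)(1 + π) = 1.04960 × 1.06210 = 1.11478016
i = 1.11478016 − 1, so the required nominal rate is 0.11478.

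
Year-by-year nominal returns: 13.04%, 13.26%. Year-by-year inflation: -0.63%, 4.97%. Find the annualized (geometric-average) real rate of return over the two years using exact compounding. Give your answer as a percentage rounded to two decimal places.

10.79%

Nominal growth factor = 1.1304 × 1.1326 = 1.28029104
Price-level growth factor = 0.9937 × 1.0497 = 1.04308689
Real growth factor = 1.28029104 / 1.04308689 = 1.22740594
Annualized real rate = 1.22740594^(1/2) − 1 = 10.7884% → 10.79%.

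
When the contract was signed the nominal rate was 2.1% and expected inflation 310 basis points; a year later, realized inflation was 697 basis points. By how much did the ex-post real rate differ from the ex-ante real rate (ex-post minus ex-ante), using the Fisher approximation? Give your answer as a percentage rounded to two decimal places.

-3.87%

Ex-ante: 2.1% − 3.1% = -1.000%
Ex-post: 2.1% − 6.97% = -4.870%
Difference (ex-post − ex-ante) = -3.8700% → -3.87%.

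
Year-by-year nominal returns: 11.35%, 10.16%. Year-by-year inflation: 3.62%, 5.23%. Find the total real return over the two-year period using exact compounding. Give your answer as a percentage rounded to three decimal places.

Compound the nominal returns: 1.1135 × 1.1016 = 1.226632.
Compound inflation: 1.0362 × 1.0523 = 1.090393.
Deflate: 1.226632 / 1.090393 = 1.124944.
Total real return = 1.124944 − 1 → 12.494%.

12.494%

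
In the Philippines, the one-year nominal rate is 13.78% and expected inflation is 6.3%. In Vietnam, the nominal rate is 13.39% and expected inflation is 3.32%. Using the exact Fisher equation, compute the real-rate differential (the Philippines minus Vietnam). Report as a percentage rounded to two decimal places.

The Philippines: (1 + 0.1378)/(1 + 0.0630) − 1 = 7.0367%
Vietnam: (1 + 0.1339)/(1 + 0.0332) − 1 = 9.7464%
Differential = 7.0367% − 9.7464% = -2.7097% → -2.71%.

-2.71%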